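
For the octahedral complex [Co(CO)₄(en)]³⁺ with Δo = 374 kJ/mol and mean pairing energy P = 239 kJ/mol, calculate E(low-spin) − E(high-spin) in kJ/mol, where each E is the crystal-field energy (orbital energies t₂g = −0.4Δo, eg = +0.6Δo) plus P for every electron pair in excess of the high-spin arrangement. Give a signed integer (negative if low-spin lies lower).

-270

Ligand charges: 4×(+0) from CO and 1×(+0) from en sum to +0; with overall charge +3, Co is +3.
Co sits in group 9; removing 3 electrons leaves Co³⁺ with 9 − 3 = 6 d electrons.
High-spin: t₂g⁴ eg², CFSE = -0.4Δo = -150 kJ/mol.
Low-spin: t₂g⁶ eg⁰, orbital CFSE = -2.4Δo = -898 kJ/mol; plus 2 excess pairs × P = +478 kJ/mol; total -420 kJ/mol.
The difference is -420 − (-150) = -270 kJ/mol, so low-spin lies lower.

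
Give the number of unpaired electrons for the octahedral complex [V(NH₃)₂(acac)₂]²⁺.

Ligand charges: 2×(+0) from NH₃ and 2×(-1) from acac⁻ sum to -2; with overall charge +2, V is +4.
V⁴⁺: group 5, so d-count = 5 − 4 = 1.
Configuration: t2g^1 e_g^0, giving 1 unpaired electron.

1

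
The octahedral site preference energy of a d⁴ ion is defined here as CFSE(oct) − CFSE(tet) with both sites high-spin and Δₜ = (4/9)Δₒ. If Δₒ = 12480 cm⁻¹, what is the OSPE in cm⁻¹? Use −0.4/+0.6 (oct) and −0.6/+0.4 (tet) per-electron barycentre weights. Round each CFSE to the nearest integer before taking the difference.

-5269

Octahedral high-spin t2g^3 e_g^1: CFSE = -0.6 × 12480 = -7488 cm⁻¹.
Tetrahedral: e^2 t2^2, CFSE = 2(−0.6) + 2(+0.4) = -0.4Δₜ = -0.4 × (4/9) × 12480 = -2219 cm⁻¹.
OSPE = CFSE(oct) − CFSE(tet) = -7488 − (-2219) = -5269 cm⁻¹.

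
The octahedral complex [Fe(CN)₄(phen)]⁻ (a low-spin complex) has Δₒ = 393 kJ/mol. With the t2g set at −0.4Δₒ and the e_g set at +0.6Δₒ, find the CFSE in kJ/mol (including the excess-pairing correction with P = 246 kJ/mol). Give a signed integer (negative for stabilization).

-294

Ligand charges: 4×(-1) from CN⁻ and 1×(+0) from phen sum to -4; with overall charge -1, Fe is +3.
Fe sits in group 8; removing 3 electrons leaves Fe³⁺ with 8 − 3 = 5 d electrons.
The d⁵ electrons fill as t2g^5 e_g^0.
The orbital stabilization is -2.0Δₒ = -2.0 × 393 = -786 kJ/mol.
Relative to high-spin t2g^3 e_g^2 (0 paired), the low-spin configuration has 2 additional pairs, contributing +2 × 246 = +492 kJ/mol.
Combining: -786 + 492 = -294 kJ/mol.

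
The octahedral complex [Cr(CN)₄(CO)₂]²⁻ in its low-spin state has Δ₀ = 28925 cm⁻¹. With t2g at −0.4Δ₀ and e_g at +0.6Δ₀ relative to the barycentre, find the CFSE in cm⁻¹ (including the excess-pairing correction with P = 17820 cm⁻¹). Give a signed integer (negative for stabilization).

-28460

Ligand charges: 4×(-1) from CN⁻ and 2×(+0) from CO sum to -4; with overall charge -2, Cr is +2.
Cr²⁺: group 6, so d-count = 6 − 2 = 4.
Configuration: t2g^4 e_g^0.
CFSE(orbital) = 4×(-0.4Δ₀) + 0×(0.6Δ₀) = -1.6Δ₀; with Δ₀ = 28925 cm⁻¹ that is -46280 cm⁻¹.
Relative to high-spin t2g^3 e_g^1 (0 paired), the low-spin configuration has 1 additional pair, contributing +1 × 17820 = +17820 cm⁻¹.
Net CFSE = -46280 + 17820 = -28460 cm⁻¹.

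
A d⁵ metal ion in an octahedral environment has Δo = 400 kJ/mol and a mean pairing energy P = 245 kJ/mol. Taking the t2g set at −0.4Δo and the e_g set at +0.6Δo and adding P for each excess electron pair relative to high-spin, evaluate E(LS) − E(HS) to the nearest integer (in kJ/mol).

-310

High-spin: t2g^3 e_g^2, CFSE = 0.0Δo = 0 kJ/mol.
Low-spin t2g^5 e_g^0 gives -2.0Δo = -800 kJ/mol, but forming 2 extra pairs costs 2P = 490 kJ/mol, so E(LS) = -800 + 490 = -310 kJ/mol.
Thus E(LS) − E(HS) = -310 kJ/mol.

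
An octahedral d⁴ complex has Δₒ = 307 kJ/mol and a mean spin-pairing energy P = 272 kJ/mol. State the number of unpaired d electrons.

With Δₒ > P the complex is low-spin.
Configuration: t2g^4 e_g^0.
Unpaired electrons: 2.

2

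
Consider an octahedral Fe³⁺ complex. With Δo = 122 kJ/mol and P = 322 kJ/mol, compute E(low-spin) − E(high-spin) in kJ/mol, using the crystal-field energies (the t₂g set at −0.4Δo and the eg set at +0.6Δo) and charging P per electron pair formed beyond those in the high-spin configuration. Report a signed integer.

Fe is in group 8, so Fe³⁺ is d⁵ (8 − 3 = 5).
High-spin d⁵ fills as t₂g³ eg² with CFSE 3(−0.4) + 2(+0.6) = 0.0Δo = 0 kJ/mol.
For low-spin the configuration is t₂g⁵ eg⁰: orbital energy -2.0 × 122 = -244 kJ/mol, and 2 additional pairs relative to high-spin add 644 kJ/mol, giving 400 kJ/mol.
E(LS) − E(HS) = 400 − (0) = 400 kJ/mol.

400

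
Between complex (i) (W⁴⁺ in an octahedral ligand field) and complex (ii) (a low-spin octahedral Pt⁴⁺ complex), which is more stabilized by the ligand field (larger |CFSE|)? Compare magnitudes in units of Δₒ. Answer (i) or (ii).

(i): W sits in group 6; removing 4 electrons leaves W⁴⁺ with 6 − 4 = 2 d electrons; For octahedral d² the high- and low-spin configurations coincide; t₂g² eg⁰, CFSE = -0.8Δₒ.
(ii): Pt sits in group 10; removing 4 electrons leaves Pt⁴⁺ with 10 − 4 = 6 d electrons; t2g^6 e_g^0, CFSE = -2.4Δₒ.
So (ii) has the larger |CFSE|.

(ii)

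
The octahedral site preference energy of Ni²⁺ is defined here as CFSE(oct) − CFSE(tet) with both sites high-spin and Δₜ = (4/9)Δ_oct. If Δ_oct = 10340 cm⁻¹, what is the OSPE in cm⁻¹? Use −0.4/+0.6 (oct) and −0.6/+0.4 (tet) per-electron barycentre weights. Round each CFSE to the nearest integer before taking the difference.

-8732

Ni is in group 10, so Ni²⁺ is d⁸ (10 − 2 = 8).
Octahedral (high-spin): t2g^6 e_g^2, CFSE = 6(−0.4) + 2(+0.6) = -1.2Δ_oct = -1.2 × 10340 = -12408 cm⁻¹.
Tetrahedral e^4 t2^4 gives -0.8Δₜ = -0.8 × (4/9) × 10340 = -3676 cm⁻¹.
OSPE = CFSE(oct) − CFSE(tet) = -12408 − (-3676) = -8732 cm⁻¹.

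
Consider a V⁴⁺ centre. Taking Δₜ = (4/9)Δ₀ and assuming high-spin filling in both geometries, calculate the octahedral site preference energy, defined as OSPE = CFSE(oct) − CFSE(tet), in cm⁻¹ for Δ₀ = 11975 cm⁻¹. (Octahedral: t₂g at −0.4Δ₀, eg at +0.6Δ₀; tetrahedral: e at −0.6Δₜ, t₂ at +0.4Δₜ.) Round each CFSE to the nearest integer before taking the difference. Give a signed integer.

-1597

V⁴⁺: group 5, so d-count = 5 − 4 = 1.
Octahedral high-spin t₂g¹ eg⁰: CFSE = -0.4 × 11975 = -4790 cm⁻¹.
In a tetrahedral site the filling is e¹ t₂⁰: CFSE(tet) = -0.6Δₜ = -0.6 × (4/9)(11975) = -3193 cm⁻¹.
Subtracting, OSPE = -4790 − (-3193) = -1597 cm⁻¹.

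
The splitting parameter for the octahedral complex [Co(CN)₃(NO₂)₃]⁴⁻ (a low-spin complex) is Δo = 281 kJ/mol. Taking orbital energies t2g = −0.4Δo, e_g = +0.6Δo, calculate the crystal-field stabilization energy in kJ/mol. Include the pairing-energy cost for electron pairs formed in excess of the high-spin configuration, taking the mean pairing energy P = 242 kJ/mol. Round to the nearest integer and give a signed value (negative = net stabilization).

Ligand charges: 3×(-1) from CN⁻ and 3×(-1) from NO₂⁻ sum to -6; with overall charge -4, Co is +2.
Co²⁺: group 9, so d-count = 9 − 2 = 7.
Configuration: t2g^6 e_g^1.
CFSE(orbital) = 6×(-0.4Δo) + 1×(0.6Δo) = -1.8Δo; with Δo = 281 kJ/mol that is -506 kJ/mol.
Relative to high-spin t2g^5 e_g^2 (2 paired), the low-spin configuration has 1 additional pair, contributing +1 × 242 = +242 kJ/mol.
Overall CFSE = -506 + 242 = -264 kJ/mol.

-264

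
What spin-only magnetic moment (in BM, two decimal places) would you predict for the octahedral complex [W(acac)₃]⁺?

2.83 BM

Each acac⁻ contributes -1; 3 × (-1) = -3. With overall charge +1, W is in the +4 oxidation state.
W⁴⁺: group 6, so d-count = 6 − 4 = 2.
For octahedral d² the high- and low-spin configurations coincide.
Configuration: t₂g² eg⁰ → 2 unpaired electrons.
μ(spin-only) = √[2(2+2)] = √8 ≈ 2.83 BM.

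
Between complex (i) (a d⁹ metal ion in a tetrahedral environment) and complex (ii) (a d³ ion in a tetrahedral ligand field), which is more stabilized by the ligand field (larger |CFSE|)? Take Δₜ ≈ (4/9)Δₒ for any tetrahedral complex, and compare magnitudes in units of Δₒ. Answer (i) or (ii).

(i): With tetrahedral geometry the complex is necessarily high-spin; e^4 t2^5, CFSE = -0.4Δₜ ≈ -0.18Δₒ.
(ii): Tetrahedral splitting is small, so the complex is high-spin; e² t₂¹, CFSE = -0.8Δₜ ≈ -0.36Δₒ.
So (ii) has the larger |CFSE|.

(ii)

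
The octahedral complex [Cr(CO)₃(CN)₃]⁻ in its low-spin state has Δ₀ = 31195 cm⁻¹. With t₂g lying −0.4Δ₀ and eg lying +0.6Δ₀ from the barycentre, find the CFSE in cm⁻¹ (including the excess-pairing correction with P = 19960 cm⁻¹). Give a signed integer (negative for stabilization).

Ligand charges: 3×(+0) from CO and 3×(-1) from CN⁻ sum to -3; with overall charge -1, Cr is +2.
Cr sits in group 6; removing 2 electrons leaves Cr²⁺ with 6 − 2 = 4 d electrons.
Configuration: t₂g⁴ eg⁰.
The orbital stabilization is -1.6Δ₀ = -1.6 × 31195 = -49912 cm⁻¹.
Relative to high-spin t₂g³ eg¹ (0 paired), the low-spin configuration has 1 additional pair, contributing +1 × 19960 = +19960 cm⁻¹.
Overall CFSE = -49912 + 19960 = -29952 cm⁻¹.

-29952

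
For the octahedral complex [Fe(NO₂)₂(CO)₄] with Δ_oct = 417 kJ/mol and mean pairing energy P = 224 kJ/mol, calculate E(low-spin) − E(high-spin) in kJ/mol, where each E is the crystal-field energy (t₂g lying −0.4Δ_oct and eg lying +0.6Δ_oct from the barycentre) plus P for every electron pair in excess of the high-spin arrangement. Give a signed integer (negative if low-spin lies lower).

-386

Ligand charges: 2×(-1) from NO₂⁻ and 4×(+0) from CO sum to -2; with overall charge +0, Fe is +2.
Fe is in group 8, so Fe²⁺ is d⁶ (8 − 2 = 6).
High-spin: t₂g⁴ eg², CFSE = -0.4Δ_oct = -167 kJ/mol.
Low-spin: t₂g⁶ eg⁰, orbital CFSE = -2.4Δ_oct = -1001 kJ/mol; plus 2 excess pairs × P = +448 kJ/mol; total -553 kJ/mol.
Thus E(LS) − E(HS) = -386 kJ/mol.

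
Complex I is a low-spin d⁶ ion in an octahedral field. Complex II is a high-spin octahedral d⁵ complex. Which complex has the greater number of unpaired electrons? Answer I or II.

II

I: t₂g⁶ eg⁰ → 0 unpaired.
II: t₂g³ eg² → 5 unpaired.
So II has more unpaired electrons.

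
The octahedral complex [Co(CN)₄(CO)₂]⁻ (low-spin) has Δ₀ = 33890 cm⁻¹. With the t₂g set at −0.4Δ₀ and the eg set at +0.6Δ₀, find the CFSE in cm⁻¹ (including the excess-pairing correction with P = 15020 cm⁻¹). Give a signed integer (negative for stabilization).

Ligand charges: 4×(-1) from CN⁻ and 2×(+0) from CO sum to -4; with overall charge -1, Co is +3.
Co sits in group 9; removing 3 electrons leaves Co³⁺ with 9 − 3 = 6 d electrons.
The d⁶ electrons fill as t₂g⁶ eg⁰.
The orbital stabilization is -2.4Δ₀ = -2.4 × 33890 = -81336 cm⁻¹.
Pairing penalty: 3 pairs vs 1 in the high-spin reference → 2 extra × P = 30040 cm⁻¹.
Net CFSE = -81336 + 30040 = -51296 cm⁻¹.

-51296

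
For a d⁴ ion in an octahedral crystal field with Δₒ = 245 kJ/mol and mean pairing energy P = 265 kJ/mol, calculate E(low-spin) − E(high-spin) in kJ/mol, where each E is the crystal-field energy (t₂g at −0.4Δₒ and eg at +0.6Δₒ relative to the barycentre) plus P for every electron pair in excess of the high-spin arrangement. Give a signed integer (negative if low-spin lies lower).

High-spin d⁴ fills as t₂g³ eg¹ with CFSE 3(−0.4) + 1(+0.6) = -0.6Δₒ = -147 kJ/mol.
Low-spin t₂g⁴ eg⁰ gives -1.6Δₒ = -392 kJ/mol, but forming 1 extra pair costs 1P = 265 kJ/mol, so E(LS) = -392 + 265 = -127 kJ/mol.
The difference is -127 − (-147) = 20 kJ/mol, so high-spin lies lower.

20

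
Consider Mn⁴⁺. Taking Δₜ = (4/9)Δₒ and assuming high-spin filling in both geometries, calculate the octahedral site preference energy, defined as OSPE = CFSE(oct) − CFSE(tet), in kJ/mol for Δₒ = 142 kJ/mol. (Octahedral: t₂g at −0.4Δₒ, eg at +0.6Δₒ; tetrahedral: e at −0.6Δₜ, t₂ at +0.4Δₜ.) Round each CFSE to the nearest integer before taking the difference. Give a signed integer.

Mn sits in group 7; removing 4 electrons leaves Mn⁴⁺ with 7 − 4 = 3 d electrons.
Octahedral high-spin t2g^3 e_g^0: CFSE = -1.2 × 142 = -170 kJ/mol.
Tetrahedral: e^2 t2^1, CFSE = 2(−0.6) + 1(+0.4) = -0.8Δₜ = -0.8 × (4/9) × 142 = -50 kJ/mol.
OSPE = CFSE(oct) − CFSE(tet) = -170 − (-50) = -120 kJ/mol.

-120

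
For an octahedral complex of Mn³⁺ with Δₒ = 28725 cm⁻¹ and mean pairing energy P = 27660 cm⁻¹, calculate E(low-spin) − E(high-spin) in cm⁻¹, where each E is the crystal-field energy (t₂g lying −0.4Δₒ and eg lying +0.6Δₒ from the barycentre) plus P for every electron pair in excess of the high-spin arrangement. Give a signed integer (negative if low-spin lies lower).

-1065

Mn³⁺: group 7, so d-count = 7 − 3 = 4.
High-spin: t₂g³ eg¹, CFSE = -0.6Δₒ = -17235 cm⁻¹.
For low-spin the configuration is t₂g⁴ eg⁰: orbital energy -1.6 × 28725 = -45960 cm⁻¹, and 1 additional pair relative to high-spin adds 27660 cm⁻¹, giving -18300 cm⁻¹.
Thus E(LS) − E(HS) = -1065 cm⁻¹.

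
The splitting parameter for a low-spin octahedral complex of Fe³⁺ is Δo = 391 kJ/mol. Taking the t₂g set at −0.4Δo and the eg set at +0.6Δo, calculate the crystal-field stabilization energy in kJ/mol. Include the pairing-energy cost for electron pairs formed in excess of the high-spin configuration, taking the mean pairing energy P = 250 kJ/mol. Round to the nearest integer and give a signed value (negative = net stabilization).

-282

Fe³⁺: group 8, so d-count = 8 − 3 = 5.
The d⁵ electrons fill as t₂g⁵ eg⁰.
The orbital stabilization is -2.0Δo = -2.0 × 391 = -782 kJ/mol.
High-spin d⁵ would be t₂g³ eg² with 0 pairs; low-spin has 2, so 2 excess pairs cost +2P = +500 kJ/mol.
Combining: -782 + 500 = -282 kJ/mol.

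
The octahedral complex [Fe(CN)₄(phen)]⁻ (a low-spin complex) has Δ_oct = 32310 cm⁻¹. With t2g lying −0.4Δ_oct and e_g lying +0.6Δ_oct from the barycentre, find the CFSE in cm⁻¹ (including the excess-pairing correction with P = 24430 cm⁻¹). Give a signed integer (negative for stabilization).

-15760

Ligand charges: 4×(-1) from CN⁻ and 1×(+0) from phen sum to -4; with overall charge -1, Fe is +3.
Fe sits in group 8; removing 3 electrons leaves Fe³⁺ with 8 − 3 = 5 d electrons.
Configuration: t2g^5 e_g^0.
The orbital stabilization is -2.0Δ_oct = -2.0 × 32310 = -64620 cm⁻¹.
Pairing penalty: 2 pairs vs 0 in the high-spin reference → 2 extra × P = 48860 cm⁻¹.
Combining: -64620 + 48860 = -15760 cm⁻¹.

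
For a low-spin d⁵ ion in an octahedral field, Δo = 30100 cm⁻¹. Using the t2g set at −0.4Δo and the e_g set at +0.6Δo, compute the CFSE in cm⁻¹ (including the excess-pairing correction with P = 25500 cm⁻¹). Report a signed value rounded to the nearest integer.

-9200

Electron filling gives t2g^5 e_g^0.
Orbital CFSE = 5(-0.4) + 0(0.6) = -2.0Δo = -2.0 × 30100 = -60200 cm⁻¹.
High-spin d⁵ would be t2g^3 e_g^2 with 0 pairs; low-spin has 2, so 2 excess pairs cost +2P = +51000 cm⁻¹.
Combining: -60200 + 51000 = -9200 cm⁻¹.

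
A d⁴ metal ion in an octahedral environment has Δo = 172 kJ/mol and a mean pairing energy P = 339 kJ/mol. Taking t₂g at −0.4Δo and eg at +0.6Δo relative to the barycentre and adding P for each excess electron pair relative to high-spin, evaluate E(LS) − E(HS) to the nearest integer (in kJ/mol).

167

In the high-spin limit (t₂g³ eg¹) the orbital term is -0.6Δo = -103 kJ/mol, with no excess pairing.
Low-spin t₂g⁴ eg⁰ gives -1.6Δo = -275 kJ/mol, but forming 1 extra pair costs 1P = 339 kJ/mol, so E(LS) = -275 + 339 = 64 kJ/mol.
The difference is 64 − (-103) = 167 kJ/mol, so high-spin lies lower.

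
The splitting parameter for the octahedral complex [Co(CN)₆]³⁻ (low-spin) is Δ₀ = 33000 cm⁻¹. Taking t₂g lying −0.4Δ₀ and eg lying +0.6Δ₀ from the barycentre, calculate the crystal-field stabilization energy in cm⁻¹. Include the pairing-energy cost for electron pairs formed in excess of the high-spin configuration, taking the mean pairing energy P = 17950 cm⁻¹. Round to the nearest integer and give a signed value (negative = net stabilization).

-43300

Each CN⁻ contributes -1; 6 × (-1) = -6. With overall charge -3, Co is in the +3 oxidation state.
Co sits in group 9; removing 3 electrons leaves Co³⁺ with 9 − 3 = 6 d electrons.
The d⁶ electrons fill as t₂g⁶ eg⁰.
Orbital CFSE = 6(-0.4) + 0(0.6) = -2.4Δ₀ = -2.4 × 33000 = -79200 cm⁻¹.
High-spin d⁶ would be t₂g⁴ eg² with 1 pair; low-spin has 3, so 2 excess pairs cost +2P = +35900 cm⁻¹.
Overall CFSE = -79200 + 35900 = -43300 cm⁻¹.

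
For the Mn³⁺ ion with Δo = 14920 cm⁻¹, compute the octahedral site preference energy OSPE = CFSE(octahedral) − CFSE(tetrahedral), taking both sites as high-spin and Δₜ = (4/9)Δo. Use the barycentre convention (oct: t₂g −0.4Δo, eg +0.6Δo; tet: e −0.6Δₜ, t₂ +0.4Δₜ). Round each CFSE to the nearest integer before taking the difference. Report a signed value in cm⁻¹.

-6300

Mn³⁺: group 7, so d-count = 7 − 3 = 4.
Octahedral (high-spin): t2g^3 e_g^1, CFSE = 3(−0.4) + 1(+0.6) = -0.6Δo = -0.6 × 14920 = -8952 cm⁻¹.
In a tetrahedral site the filling is e^2 t2^2: CFSE(tet) = -0.4Δₜ = -0.4 × (4/9)(14920) = -2652 cm⁻¹.
OSPE = CFSE(oct) − CFSE(tet) = -8952 − (-2652) = -6300 cm⁻¹.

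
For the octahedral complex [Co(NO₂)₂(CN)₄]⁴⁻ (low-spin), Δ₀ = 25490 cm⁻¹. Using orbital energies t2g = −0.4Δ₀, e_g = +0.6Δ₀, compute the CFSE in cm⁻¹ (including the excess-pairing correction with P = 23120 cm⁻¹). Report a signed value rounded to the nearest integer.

Ligand charges: 2×(-1) from NO₂⁻ and 4×(-1) from CN⁻ sum to -6; with overall charge -4, Co is +2.
Co sits in group 9; removing 2 electrons leaves Co²⁺ with 9 − 2 = 7 d electrons.
Electron filling gives t2g^6 e_g^1.
CFSE(orbital) = 6×(-0.4Δ₀) + 1×(0.6Δ₀) = -1.8Δ₀; with Δ₀ = 25490 cm⁻¹ that is -45882 cm⁻¹.
Relative to high-spin t2g^5 e_g^2 (2 paired), the low-spin configuration has 1 additional pair, contributing +1 × 23120 = +23120 cm⁻¹.
Combining: -45882 + 23120 = -22762 cm⁻¹.

-22762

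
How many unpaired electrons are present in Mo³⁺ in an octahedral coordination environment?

3

Group 6 minus oxidation state +3 gives a d³ configuration for Mo³⁺.
Configuration: t₂g³ eg⁰, giving 3 unpaired electrons.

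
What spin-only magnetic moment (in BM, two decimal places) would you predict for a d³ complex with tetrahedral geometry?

3.87 BM

Tetrahedral splitting is small, so the complex is high-spin.
Configuration: e² t₂¹ → 3 unpaired electrons.
μ(spin-only) = √[3(3+2)] = √15 ≈ 3.87 BM.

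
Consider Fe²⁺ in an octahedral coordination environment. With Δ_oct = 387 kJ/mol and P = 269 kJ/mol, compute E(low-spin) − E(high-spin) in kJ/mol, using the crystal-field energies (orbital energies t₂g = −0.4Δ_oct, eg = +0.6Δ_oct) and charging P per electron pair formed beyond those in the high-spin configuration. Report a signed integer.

Fe²⁺: group 8, so d-count = 8 − 2 = 6.
High-spin: t₂g⁴ eg², CFSE = -0.4Δ_oct = -155 kJ/mol.
For low-spin the configuration is t₂g⁶ eg⁰: orbital energy -2.4 × 387 = -929 kJ/mol, and 2 additional pairs relative to high-spin add 538 kJ/mol, giving -391 kJ/mol.
Thus E(LS) − E(HS) = -236 kJ/mol.

-236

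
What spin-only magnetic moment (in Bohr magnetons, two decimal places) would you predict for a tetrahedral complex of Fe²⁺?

Fe is in group 8, so Fe²⁺ is d⁶ (8 − 2 = 6).
Tetrahedral fields are weak (Δₜ ≈ 4/9 Δₒ), so electrons fill high-spin.
Configuration: e^3 t2^3 → 4 unpaired electrons.
μ(spin-only) = √[4(4+2)] = √24 ≈ 4.90 Bohr magnetons.

4.90 Bohr magnetons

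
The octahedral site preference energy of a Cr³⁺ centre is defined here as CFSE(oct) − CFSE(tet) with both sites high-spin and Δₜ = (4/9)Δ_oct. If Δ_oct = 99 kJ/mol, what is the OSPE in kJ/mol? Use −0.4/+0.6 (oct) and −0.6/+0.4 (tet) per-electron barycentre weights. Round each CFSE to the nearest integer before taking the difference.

-84

Group 6 minus oxidation state +3 gives a d³ configuration for Cr³⁺.
In an octahedral site d³ (HS) is t₂g³ eg⁰, giving CFSE(oct) = -1.2Δ_oct = -119 kJ/mol.
Tetrahedral e² t₂¹ gives -0.8Δₜ = -0.8 × (4/9) × 99 = -35 kJ/mol.
OSPE = CFSE(oct) − CFSE(tet) = -119 − (-35) = -84 kJ/mol.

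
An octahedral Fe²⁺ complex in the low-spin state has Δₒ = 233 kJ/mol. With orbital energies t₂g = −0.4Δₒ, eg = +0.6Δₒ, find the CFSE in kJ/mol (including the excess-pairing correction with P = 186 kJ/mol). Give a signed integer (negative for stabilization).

-187

Fe²⁺: group 8, so d-count = 8 − 2 = 6.
The d⁶ electrons fill as t₂g⁶ eg⁰.
Orbital CFSE = 6(-0.4) + 0(0.6) = -2.4Δₒ = -2.4 × 233 = -559 kJ/mol.
High-spin d⁶ would be t₂g⁴ eg² with 1 pair; low-spin has 3, so 2 excess pairs cost +2P = +372 kJ/mol.
Overall CFSE = -559 + 372 = -187 kJ/mol.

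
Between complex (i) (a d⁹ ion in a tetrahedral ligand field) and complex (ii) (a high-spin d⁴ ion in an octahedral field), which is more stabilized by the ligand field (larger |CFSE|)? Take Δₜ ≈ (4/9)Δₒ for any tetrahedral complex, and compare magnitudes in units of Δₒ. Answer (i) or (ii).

(ii)

(i): Tetrahedral splitting is small, so the complex is high-spin; e⁴ t₂⁵, CFSE = -0.4Δₜ ≈ -0.18Δₒ.
(ii): t2g^3 e_g^1, CFSE = -0.6Δₒ.
So (ii) has the larger |CFSE|.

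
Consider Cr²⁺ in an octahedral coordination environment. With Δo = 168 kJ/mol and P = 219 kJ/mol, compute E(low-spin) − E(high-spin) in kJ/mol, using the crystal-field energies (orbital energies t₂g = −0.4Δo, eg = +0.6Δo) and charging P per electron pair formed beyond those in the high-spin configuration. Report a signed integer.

51

Group 6 minus oxidation state +2 gives a d⁴ configuration for Cr²⁺.
High-spin d⁴ fills as t₂g³ eg¹ with CFSE 3(−0.4) + 1(+0.6) = -0.6Δo = -101 kJ/mol.
Low-spin: t₂g⁴ eg⁰, orbital CFSE = -1.6Δo = -269 kJ/mol; plus 1 excess pair × P = +219 kJ/mol; total -50 kJ/mol.
E(LS) − E(HS) = -50 − (-101) = 51 kJ/mol.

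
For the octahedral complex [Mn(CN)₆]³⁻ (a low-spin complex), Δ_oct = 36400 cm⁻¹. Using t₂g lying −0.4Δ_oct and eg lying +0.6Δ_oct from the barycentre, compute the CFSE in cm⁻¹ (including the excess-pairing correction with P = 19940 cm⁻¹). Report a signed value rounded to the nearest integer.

Each CN⁻ contributes -1; 6 × (-1) = -6. With overall charge -3, Mn is in the +3 oxidation state.
Mn is in group 7, so Mn³⁺ is d⁴ (7 − 3 = 4).
Configuration: t₂g⁴ eg⁰.
Orbital CFSE = 4(-0.4) + 0(0.6) = -1.6Δ_oct = -1.6 × 36400 = -58240 cm⁻¹.
Pairing penalty: 1 pair vs 0 in the high-spin reference → 1 extra × P = 19940 cm⁻¹.
Net CFSE = -58240 + 19940 = -38300 cm⁻¹.

-38300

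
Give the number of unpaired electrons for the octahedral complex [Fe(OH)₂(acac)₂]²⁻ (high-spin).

4

Ligand charges: 2×(-1) from OH⁻ and 2×(-1) from acac⁻ sum to -4; with overall charge -2, Fe is +2.
Fe is in group 8, so Fe²⁺ is d⁶ (8 − 2 = 6).
Configuration: t₂g⁴ eg², giving 4 unpaired electrons.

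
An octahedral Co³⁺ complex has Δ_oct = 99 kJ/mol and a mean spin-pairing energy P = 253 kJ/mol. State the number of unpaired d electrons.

4

Co³⁺: group 9, so d-count = 9 − 3 = 6.
Δ_oct < P, so pairing is avoided: the ground state is high-spin.
Configuration: t₂g⁴ eg².
Unpaired electrons: 4.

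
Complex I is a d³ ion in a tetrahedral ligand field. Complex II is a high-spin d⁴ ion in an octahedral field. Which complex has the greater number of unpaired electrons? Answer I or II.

II

I: Tetrahedral splitting is small, so the complex is high-spin; e² t₂¹ → 3 unpaired.
II: t2g^3 e_g^1 → 4 unpaired.
So II has more unpaired electrons.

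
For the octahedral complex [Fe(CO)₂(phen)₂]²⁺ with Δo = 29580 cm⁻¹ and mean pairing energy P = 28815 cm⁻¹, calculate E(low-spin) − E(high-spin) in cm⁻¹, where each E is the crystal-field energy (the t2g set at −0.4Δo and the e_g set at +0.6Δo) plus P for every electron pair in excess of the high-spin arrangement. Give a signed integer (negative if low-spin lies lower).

-1530

Ligand charges: 2×(+0) from CO and 2×(+0) from phen sum to +0; with overall charge +2, Fe is +2.
Group 8 minus oxidation state +2 gives a d⁶ configuration for Fe²⁺.
High-spin: t2g^4 e_g^2, CFSE = -0.4Δo = -11832 cm⁻¹.
Low-spin: t2g^6 e_g^0, orbital CFSE = -2.4Δo = -70992 cm⁻¹; plus 2 excess pairs × P = +57630 cm⁻¹; total -13362 cm⁻¹.
E(LS) − E(HS) = -13362 − (-11832) = -1530 cm⁻¹.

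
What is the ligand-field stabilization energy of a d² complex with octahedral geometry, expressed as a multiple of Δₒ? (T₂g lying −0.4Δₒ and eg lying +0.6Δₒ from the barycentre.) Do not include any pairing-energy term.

Configuration: t₂g² eg⁰.
CFSE = 2(-0.4Δₒ) + 0(0.6Δₒ) = -0.8Δₒ + 0.0Δₒ = -0.8Δₒ.

-0.8 Δₒ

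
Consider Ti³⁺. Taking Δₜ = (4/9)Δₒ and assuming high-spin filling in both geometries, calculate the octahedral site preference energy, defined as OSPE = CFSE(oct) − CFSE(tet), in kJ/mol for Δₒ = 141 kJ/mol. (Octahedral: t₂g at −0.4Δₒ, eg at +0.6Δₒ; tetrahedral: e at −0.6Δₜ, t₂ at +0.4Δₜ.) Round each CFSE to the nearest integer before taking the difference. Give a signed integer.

-18

Ti³⁺: group 4, so d-count = 4 − 3 = 1.
Octahedral (high-spin): t2g^1 e_g^0, CFSE = 1(−0.4) + 0(+0.6) = -0.4Δₒ = -0.4 × 141 = -56 kJ/mol.
In a tetrahedral site the filling is e^1 t2^0: CFSE(tet) = -0.6Δₜ = -0.6 × (4/9)(141) = -38 kJ/mol.
OSPE = -56 − (-38) = -18 kJ/mol.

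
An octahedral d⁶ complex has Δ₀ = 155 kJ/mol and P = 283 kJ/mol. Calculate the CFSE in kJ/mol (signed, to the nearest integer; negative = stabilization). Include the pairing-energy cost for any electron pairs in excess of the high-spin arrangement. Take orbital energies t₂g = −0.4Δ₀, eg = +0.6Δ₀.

-62

Since Δ₀ = 155 kJ/mol < P = 283 kJ/mol, the complex adopts the high-spin configuration.
That gives t₂g⁴ eg².
Orbital CFSE = -0.4Δ₀ = -0.4 × 155 = -62 kJ/mol.
High-spin has no excess pairs, so no pairing correction applies.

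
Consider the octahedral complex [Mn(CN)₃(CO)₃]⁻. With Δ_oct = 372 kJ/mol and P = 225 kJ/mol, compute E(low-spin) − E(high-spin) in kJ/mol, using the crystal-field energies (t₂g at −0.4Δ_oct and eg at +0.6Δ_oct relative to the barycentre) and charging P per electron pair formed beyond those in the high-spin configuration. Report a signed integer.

-294

Ligand charges: 3×(-1) from CN⁻ and 3×(+0) from CO sum to -3; with overall charge -1, Mn is +2.
Group 7 minus oxidation state +2 gives a d⁵ configuration for Mn²⁺.
In the high-spin limit (t₂g³ eg²) the orbital term is 0.0Δ_oct = 0 kJ/mol, with no excess pairing.
Low-spin t₂g⁵ eg⁰ gives -2.0Δ_oct = -744 kJ/mol, but forming 2 extra pairs costs 2P = 450 kJ/mol, so E(LS) = -744 + 450 = -294 kJ/mol.
The difference is -294 − (0) = -294 kJ/mol, so low-spin lies lower.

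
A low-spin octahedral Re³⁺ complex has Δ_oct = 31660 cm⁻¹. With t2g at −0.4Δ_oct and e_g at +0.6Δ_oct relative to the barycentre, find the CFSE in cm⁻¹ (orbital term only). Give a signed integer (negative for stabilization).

Group 7 minus oxidation state +3 gives a d⁴ configuration for Re³⁺.
Configuration: t2g^4 e_g^0.
The orbital stabilization is -1.6Δ_oct = -1.6 × 31660 = -50656 cm⁻¹.

-50656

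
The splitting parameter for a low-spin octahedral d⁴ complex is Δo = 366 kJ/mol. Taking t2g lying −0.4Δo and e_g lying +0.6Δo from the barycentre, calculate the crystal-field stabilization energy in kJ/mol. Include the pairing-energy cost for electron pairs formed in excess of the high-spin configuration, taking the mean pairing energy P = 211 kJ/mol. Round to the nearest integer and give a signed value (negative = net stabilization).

The d⁴ electrons fill as t2g^4 e_g^0.
Orbital CFSE = 4(-0.4) + 0(0.6) = -1.6Δo = -1.6 × 366 = -586 kJ/mol.
High-spin d⁴ would be t2g^3 e_g^1 with 0 pairs; low-spin has 1, so 1 excess pair costs +1P = +211 kJ/mol.
Combining: -586 + 211 = -375 kJ/mol.

-375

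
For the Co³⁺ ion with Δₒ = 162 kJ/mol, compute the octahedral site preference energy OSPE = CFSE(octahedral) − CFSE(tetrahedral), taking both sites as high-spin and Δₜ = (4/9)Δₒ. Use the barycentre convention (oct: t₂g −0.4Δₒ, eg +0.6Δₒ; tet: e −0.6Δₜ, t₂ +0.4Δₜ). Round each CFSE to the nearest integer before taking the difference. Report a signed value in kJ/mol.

-22

Co³⁺: group 9, so d-count = 9 − 3 = 6.
Octahedral (high-spin): t₂g⁴ eg², CFSE = 4(−0.4) + 2(+0.6) = -0.4Δₒ = -0.4 × 162 = -65 kJ/mol.
Tetrahedral e³ t₂³ gives -0.6Δₜ = -0.6 × (4/9) × 162 = -43 kJ/mol.
OSPE = -65 − (-43) = -22 kJ/mol.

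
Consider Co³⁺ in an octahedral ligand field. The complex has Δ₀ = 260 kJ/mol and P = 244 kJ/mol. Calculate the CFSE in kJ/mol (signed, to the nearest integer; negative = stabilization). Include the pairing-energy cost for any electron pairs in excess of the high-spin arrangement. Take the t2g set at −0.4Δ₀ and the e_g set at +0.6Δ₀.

Co is in group 9, so Co³⁺ is d⁶ (9 − 3 = 6).
Δ₀ > P, so pairing is preferred: the ground state is low-spin.
Filling d⁶ accordingly: t2g^6 e_g^0.
Orbital CFSE = -2.4Δ₀ = -2.4 × 260 = -624 kJ/mol.
Excess pairs vs high-spin: 3 − 1 = 2; pairing cost = +488 kJ/mol.
Net CFSE = -624 + 488 = -136 kJ/mol.

-136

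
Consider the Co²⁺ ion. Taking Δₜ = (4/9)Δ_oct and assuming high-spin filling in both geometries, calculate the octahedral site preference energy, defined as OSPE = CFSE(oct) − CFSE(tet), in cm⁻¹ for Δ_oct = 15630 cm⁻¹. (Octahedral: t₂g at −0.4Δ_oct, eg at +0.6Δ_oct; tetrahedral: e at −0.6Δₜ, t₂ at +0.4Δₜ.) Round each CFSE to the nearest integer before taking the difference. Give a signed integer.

Co²⁺: group 9, so d-count = 9 − 2 = 7.
Octahedral high-spin t₂g⁵ eg²: CFSE = -0.8 × 15630 = -12504 cm⁻¹.
Tetrahedral e⁴ t₂³ gives -1.2Δₜ = -1.2 × (4/9) × 15630 = -8336 cm⁻¹.
OSPE = CFSE(oct) − CFSE(tet) = -12504 − (-8336) = -4168 cm⁻¹.

-4168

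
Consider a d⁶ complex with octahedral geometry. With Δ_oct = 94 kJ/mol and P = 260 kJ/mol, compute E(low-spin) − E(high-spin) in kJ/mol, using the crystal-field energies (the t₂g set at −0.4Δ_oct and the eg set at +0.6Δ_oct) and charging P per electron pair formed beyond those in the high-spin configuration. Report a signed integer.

High-spin: t₂g⁴ eg², CFSE = -0.4Δ_oct = -38 kJ/mol.
Low-spin: t₂g⁶ eg⁰, orbital CFSE = -2.4Δ_oct = -226 kJ/mol; plus 2 excess pairs × P = +520 kJ/mol; total 294 kJ/mol.
Thus E(LS) − E(HS) = 332 kJ/mol.

332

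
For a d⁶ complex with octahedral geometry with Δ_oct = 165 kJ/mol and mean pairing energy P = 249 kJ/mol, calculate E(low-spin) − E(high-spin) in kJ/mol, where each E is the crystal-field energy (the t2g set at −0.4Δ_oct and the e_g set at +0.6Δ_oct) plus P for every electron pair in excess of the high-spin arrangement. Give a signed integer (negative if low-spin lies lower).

168

In the high-spin limit (t2g^4 e_g^2) the orbital term is -0.4Δ_oct = -66 kJ/mol, with no excess pairing.
For low-spin the configuration is t2g^6 e_g^0: orbital energy -2.4 × 165 = -396 kJ/mol, and 2 additional pairs relative to high-spin add 498 kJ/mol, giving 102 kJ/mol.
Thus E(LS) − E(HS) = 168 kJ/mol.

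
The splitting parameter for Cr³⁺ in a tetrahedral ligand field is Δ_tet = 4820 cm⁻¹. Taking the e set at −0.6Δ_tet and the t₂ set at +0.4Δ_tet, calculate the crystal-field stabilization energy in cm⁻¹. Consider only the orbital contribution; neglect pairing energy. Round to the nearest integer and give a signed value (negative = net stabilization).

-3856

Cr³⁺: group 6, so d-count = 6 − 3 = 3.
With tetrahedral geometry the complex is necessarily high-spin.
The d³ electrons fill as e² t₂¹.
The orbital stabilization is -0.8Δ_tet = -0.8 × 4820 = -3856 cm⁻¹.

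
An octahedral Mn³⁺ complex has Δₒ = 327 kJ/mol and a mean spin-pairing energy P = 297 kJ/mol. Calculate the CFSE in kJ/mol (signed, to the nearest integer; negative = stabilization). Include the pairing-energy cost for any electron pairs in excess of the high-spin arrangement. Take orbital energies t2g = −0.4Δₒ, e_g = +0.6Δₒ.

-226

Group 7 minus oxidation state +3 gives a d⁴ configuration for Mn³⁺.
Here Δₒ > P (327 > 297), so the low-spin state is favoured.
That gives t2g^4 e_g^0.
Orbital CFSE = -1.6Δₒ = -1.6 × 327 = -523 kJ/mol.
Excess pairs vs high-spin: 1 − 0 = 1; pairing cost = +297 kJ/mol.
Net CFSE = -523 + 297 = -226 kJ/mol.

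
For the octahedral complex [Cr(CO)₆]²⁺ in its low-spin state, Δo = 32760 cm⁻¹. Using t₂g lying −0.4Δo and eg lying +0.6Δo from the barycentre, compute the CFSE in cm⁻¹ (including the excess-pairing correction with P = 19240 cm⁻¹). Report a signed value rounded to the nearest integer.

CO is neutral, so the +2 overall charge sits on Cr: oxidation state +2.
Group 6 minus oxidation state +2 gives a d⁴ configuration for Cr²⁺.
Configuration: t₂g⁴ eg⁰.
Orbital CFSE = 4(-0.4) + 0(0.6) = -1.6Δo = -1.6 × 32760 = -52416 cm⁻¹.
Pairing penalty: 1 pair vs 0 in the high-spin reference → 1 extra × P = 19240 cm⁻¹.
Net CFSE = -52416 + 19240 = -33176 cm⁻¹.

-33176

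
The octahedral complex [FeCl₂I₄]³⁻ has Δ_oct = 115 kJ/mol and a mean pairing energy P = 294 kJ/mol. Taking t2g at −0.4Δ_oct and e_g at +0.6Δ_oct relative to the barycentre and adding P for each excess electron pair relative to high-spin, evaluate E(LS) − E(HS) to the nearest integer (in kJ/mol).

358

Ligand charges: 2×(-1) from Cl⁻ and 4×(-1) from I⁻ sum to -6; with overall charge -3, Fe is +3.
Fe³⁺: group 8, so d-count = 8 − 3 = 5.
In the high-spin limit (t2g^3 e_g^2) the orbital term is 0.0Δ_oct = 0 kJ/mol, with no excess pairing.
For low-spin the configuration is t2g^5 e_g^0: orbital energy -2.0 × 115 = -230 kJ/mol, and 2 additional pairs relative to high-spin add 588 kJ/mol, giving 358 kJ/mol.
E(LS) − E(HS) = 358 − (0) = 358 kJ/mol.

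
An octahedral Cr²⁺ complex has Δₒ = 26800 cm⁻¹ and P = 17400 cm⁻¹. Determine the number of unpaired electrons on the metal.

Cr²⁺: group 6, so d-count = 6 − 2 = 4.
Here Δₒ > P (26800 > 17400), so the low-spin state is favoured.
That gives t₂g⁴ eg⁰.
Unpaired electrons: 2.

2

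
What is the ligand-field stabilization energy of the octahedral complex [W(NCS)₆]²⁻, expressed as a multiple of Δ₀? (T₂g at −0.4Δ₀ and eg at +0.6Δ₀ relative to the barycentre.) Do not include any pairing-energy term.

-0.8 Δ₀

Each NCS⁻ contributes -1; 6 × (-1) = -6. With overall charge -2, W is in the +4 oxidation state.
W is in group 6, so W⁴⁺ is d² (6 − 4 = 2).
Configuration: t₂g² eg⁰.
CFSE = 2(-0.4Δ₀) + 0(0.6Δ₀) = -0.8Δ₀ + 0.0Δ₀ = -0.8Δ₀.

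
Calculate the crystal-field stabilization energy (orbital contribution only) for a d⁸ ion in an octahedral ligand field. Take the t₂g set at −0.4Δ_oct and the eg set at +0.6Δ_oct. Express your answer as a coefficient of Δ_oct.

-1.2 Δ_oct

For octahedral d⁸ the high- and low-spin configurations coincide.
Configuration: t₂g⁶ eg².
CFSE = 6(-0.4Δ_oct) + 2(0.6Δ_oct) = -2.4Δ_oct + 1.2Δ_oct = -1.2Δ_oct.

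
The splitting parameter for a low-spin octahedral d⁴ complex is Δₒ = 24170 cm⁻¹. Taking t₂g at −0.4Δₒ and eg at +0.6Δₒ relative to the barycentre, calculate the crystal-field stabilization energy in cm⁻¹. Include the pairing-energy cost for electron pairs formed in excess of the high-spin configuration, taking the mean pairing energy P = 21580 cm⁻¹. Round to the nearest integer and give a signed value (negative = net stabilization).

Configuration: t₂g⁴ eg⁰.
Orbital CFSE = 4(-0.4) + 0(0.6) = -1.6Δₒ = -1.6 × 24170 = -38672 cm⁻¹.
High-spin d⁴ would be t₂g³ eg¹ with 0 pairs; low-spin has 1, so 1 excess pair costs +1P = +21580 cm⁻¹.
Overall CFSE = -38672 + 21580 = -17092 cm⁻¹.

-17092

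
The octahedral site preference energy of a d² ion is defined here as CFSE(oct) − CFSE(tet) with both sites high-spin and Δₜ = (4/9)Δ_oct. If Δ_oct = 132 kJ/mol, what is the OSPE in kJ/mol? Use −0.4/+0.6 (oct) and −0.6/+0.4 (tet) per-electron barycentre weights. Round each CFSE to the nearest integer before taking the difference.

-36

In an octahedral site d² (HS) is t₂g² eg⁰, giving CFSE(oct) = -0.8Δ_oct = -106 kJ/mol.
Tetrahedral e² t₂⁰ gives -1.2Δₜ = -1.2 × (4/9) × 132 = -70 kJ/mol.
Subtracting, OSPE = -106 − (-70) = -36 kJ/mol.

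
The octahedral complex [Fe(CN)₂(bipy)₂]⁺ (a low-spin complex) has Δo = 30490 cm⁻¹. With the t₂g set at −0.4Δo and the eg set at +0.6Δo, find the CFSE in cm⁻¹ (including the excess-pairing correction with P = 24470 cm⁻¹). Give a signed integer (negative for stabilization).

Ligand charges: 2×(-1) from CN⁻ and 2×(+0) from bipy sum to -2; with overall charge +1, Fe is +3.
Fe sits in group 8; removing 3 electrons leaves Fe³⁺ with 8 − 3 = 5 d electrons.
Electron filling gives t₂g⁵ eg⁰.
CFSE(orbital) = 5×(-0.4Δo) + 0×(0.6Δo) = -2.0Δo; with Δo = 30490 cm⁻¹ that is -60980 cm⁻¹.
Pairing penalty: 2 pairs vs 0 in the high-spin reference → 2 extra × P = 48940 cm⁻¹.
Combining: -60980 + 48940 = -12040 cm⁻¹.

-12040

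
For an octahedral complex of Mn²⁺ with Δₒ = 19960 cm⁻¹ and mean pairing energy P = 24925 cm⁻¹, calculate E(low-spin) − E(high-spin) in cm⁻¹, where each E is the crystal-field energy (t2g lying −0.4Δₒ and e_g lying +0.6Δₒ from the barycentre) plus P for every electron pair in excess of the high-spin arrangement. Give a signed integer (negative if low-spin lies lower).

9930

Mn sits in group 7; removing 2 electrons leaves Mn²⁺ with 7 − 2 = 5 d electrons.
High-spin: t2g^3 e_g^2, CFSE = 0.0Δₒ = 0 cm⁻¹.
Low-spin: t2g^5 e_g^0, orbital CFSE = -2.0Δₒ = -39920 cm⁻¹; plus 2 excess pairs × P = +49850 cm⁻¹; total 9930 cm⁻¹.
Thus E(LS) − E(HS) = 9930 cm⁻¹.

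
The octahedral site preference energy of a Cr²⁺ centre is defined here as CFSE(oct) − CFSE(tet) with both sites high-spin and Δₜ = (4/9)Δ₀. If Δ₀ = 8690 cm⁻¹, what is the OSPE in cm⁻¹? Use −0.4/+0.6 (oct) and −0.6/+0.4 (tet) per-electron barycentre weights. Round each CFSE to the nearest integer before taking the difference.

Cr sits in group 6; removing 2 electrons leaves Cr²⁺ with 6 − 2 = 4 d electrons.
Octahedral high-spin t₂g³ eg¹: CFSE = -0.6 × 8690 = -5214 cm⁻¹.
Tetrahedral: e² t₂², CFSE = 2(−0.6) + 2(+0.4) = -0.4Δₜ = -0.4 × (4/9) × 8690 = -1545 cm⁻¹.
OSPE = -5214 − (-1545) = -3669 cm⁻¹.

-3669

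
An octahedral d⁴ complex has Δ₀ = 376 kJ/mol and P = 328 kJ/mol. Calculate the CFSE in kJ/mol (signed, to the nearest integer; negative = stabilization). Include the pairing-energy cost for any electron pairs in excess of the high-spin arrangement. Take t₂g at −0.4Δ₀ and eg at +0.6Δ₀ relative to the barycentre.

With Δ₀ > P the complex is low-spin.
Configuration: t₂g⁴ eg⁰.
Orbital CFSE = -1.6Δ₀ = -1.6 × 376 = -602 kJ/mol.
Excess pairs vs high-spin: 1 − 0 = 1; pairing cost = +328 kJ/mol.
Net CFSE = -602 + 328 = -274 kJ/mol.

-274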